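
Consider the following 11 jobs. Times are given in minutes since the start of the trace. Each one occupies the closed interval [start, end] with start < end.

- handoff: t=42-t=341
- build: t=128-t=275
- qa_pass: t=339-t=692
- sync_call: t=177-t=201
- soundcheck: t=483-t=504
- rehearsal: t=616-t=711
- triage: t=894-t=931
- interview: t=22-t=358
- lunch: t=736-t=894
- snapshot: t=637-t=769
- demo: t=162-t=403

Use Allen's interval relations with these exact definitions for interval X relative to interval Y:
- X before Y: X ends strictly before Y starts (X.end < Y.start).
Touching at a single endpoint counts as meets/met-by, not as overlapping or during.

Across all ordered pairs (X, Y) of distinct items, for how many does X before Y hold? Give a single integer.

36

Checking all 110 ordered pairs for relation 'before'; matching pairs in alphabetical order:
(build, lunch): build before lunch ✓
(build, qa_pass): build before qa_pass ✓
(build, rehearsal): build before rehearsal ✓
(build, snapshot): build before snapshot ✓
(build, soundcheck): build before soundcheck ✓
(build, triage): build before triage ✓
(demo, lunch): demo before lunch ✓
(demo, rehearsal): demo before rehearsal ✓
(demo, snapshot): demo before snapshot ✓
(demo, soundcheck): demo before soundcheck ✓
(demo, triage): demo before triage ✓
(handoff, lunch): handoff before lunch ✓
(handoff, rehearsal): handoff before rehearsal ✓
(handoff, snapshot): handoff before snapshot ✓
(handoff, soundcheck): handoff before soundcheck ✓
(handoff, triage): handoff before triage ✓
(interview, lunch): interview before lunch ✓
(interview, rehearsal): interview before rehearsal ✓
(interview, snapshot): interview before snapshot ✓
(interview, soundcheck): interview before soundcheck ✓
(interview, triage): interview before triage ✓
(qa_pass, lunch): qa_pass before lunch ✓
(qa_pass, triage): qa_pass before triage ✓
(rehearsal, lunch): rehearsal before lunch ✓
... plus 12 further pairs not listed.
Count: 36.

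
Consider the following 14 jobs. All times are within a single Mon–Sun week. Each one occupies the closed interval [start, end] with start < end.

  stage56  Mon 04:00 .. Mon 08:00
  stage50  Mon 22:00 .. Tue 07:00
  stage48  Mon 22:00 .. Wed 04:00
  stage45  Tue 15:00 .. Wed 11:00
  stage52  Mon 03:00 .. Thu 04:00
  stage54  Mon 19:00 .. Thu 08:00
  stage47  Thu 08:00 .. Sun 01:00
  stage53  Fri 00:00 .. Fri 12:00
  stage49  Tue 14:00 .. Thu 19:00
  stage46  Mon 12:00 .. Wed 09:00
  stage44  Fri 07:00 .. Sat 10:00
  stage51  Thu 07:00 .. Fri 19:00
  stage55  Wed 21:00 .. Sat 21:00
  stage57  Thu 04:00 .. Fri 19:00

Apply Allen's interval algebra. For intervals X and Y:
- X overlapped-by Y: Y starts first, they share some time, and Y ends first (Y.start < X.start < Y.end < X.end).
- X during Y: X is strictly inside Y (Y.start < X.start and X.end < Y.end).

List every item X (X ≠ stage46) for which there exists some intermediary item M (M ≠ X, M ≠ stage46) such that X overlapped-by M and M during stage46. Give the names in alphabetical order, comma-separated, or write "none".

stage45, stage49

Target stage46 = [Mon 12:00, Wed 09:00].
Intermediaries M with M during stage46: stage48, stage50.
Via stage48 — items with X overlapped-by stage48: stage45, stage49.
Via stage50 — items with X overlapped-by stage50: none.
Union: stage45, stage49.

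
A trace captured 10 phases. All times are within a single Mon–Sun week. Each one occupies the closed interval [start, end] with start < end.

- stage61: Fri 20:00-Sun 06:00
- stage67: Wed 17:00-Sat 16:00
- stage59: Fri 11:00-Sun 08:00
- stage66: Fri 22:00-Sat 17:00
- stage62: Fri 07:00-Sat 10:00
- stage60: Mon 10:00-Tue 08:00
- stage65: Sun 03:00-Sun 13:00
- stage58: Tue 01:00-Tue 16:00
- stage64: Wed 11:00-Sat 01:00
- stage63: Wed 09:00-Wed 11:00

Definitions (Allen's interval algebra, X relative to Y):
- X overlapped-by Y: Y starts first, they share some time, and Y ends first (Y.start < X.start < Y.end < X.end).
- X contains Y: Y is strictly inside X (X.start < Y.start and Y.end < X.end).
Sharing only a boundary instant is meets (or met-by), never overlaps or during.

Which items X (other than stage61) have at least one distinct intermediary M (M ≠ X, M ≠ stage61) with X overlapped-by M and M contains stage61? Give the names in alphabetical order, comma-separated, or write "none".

stage65

Target stage61 = [Fri 20:00, Sun 06:00].
Intermediaries M with M contains stage61: stage59.
Via stage59 — items with X overlapped-by stage59: stage65.
Union: stage65.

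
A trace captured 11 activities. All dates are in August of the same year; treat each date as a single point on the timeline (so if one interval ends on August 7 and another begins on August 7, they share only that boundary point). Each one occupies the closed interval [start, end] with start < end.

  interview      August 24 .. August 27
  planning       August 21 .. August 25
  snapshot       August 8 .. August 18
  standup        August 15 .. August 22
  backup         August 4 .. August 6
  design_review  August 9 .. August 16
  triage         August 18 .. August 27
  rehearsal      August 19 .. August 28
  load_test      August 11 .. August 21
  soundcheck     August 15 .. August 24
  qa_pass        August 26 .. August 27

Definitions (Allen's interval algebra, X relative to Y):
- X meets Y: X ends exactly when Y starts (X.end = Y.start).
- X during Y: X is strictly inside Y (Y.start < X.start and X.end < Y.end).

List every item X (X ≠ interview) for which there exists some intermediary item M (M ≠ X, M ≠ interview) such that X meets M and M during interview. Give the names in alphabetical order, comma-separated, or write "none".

Target interview = [August 24, August 27].
Intermediaries M with M during interview: none.
Union: none.

none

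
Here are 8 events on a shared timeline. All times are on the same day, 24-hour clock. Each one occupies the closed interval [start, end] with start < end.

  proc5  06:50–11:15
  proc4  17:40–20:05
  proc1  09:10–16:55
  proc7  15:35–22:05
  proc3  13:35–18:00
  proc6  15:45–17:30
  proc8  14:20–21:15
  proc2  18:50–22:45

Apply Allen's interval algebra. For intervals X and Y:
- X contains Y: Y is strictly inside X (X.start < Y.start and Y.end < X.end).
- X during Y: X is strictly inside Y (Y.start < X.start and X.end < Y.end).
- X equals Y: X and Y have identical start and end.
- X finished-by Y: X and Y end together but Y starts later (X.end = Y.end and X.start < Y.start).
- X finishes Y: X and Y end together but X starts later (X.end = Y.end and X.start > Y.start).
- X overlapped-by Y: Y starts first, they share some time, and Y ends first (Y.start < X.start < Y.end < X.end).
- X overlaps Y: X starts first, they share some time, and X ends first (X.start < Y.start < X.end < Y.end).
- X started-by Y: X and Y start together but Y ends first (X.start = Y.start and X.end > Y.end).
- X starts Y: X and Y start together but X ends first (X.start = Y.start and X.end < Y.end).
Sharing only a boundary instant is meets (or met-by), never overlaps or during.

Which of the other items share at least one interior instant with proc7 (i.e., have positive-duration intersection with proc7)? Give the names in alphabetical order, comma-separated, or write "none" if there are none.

proc1, proc2, proc3, proc4, proc6, proc8

Target proc7 = [15:35, 22:05].
proc1 [09:10, 16:55] → overlaps → yes.
proc2 [18:50, 22:45] → overlapped-by → yes.
proc3 [13:35, 18:00] → overlaps → yes.
proc4 [17:40, 20:05] → during → yes.
proc5 [06:50, 11:15] → before → no.
proc6 [15:45, 17:30] → during → yes.
proc8 [14:20, 21:15] → overlaps → yes.
Result: proc1, proc2, proc3, proc4, proc6, proc8.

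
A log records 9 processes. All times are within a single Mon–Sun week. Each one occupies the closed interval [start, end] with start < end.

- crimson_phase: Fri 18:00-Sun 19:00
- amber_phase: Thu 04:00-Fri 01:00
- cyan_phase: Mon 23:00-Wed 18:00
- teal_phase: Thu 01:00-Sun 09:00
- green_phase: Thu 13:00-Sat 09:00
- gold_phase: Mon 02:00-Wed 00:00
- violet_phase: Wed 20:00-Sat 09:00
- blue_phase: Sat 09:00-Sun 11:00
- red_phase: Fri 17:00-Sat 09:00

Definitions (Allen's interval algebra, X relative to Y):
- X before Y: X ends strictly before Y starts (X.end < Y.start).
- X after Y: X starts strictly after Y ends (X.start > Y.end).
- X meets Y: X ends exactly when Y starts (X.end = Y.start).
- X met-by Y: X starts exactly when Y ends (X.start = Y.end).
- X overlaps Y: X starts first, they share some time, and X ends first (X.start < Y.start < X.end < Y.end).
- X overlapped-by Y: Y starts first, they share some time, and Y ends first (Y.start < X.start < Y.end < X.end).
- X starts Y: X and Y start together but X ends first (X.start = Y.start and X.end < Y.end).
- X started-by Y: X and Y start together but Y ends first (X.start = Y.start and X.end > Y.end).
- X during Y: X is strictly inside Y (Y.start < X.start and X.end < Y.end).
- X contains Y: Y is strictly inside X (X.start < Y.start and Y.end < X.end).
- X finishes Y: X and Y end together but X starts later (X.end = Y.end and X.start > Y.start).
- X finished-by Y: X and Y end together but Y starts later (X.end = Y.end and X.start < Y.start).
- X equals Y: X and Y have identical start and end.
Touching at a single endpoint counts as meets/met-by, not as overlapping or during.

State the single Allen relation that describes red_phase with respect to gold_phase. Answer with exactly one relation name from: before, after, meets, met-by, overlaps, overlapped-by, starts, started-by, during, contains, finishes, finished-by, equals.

after

red_phase = [Fri 17:00, Sat 09:00]; gold_phase = [Mon 02:00, Wed 00:00].
Compare endpoints: red_phase.start > gold_phase.start, red_phase.start > gold_phase.end, red_phase.end > gold_phase.start, red_phase.end > gold_phase.end.
That pattern is 'after'.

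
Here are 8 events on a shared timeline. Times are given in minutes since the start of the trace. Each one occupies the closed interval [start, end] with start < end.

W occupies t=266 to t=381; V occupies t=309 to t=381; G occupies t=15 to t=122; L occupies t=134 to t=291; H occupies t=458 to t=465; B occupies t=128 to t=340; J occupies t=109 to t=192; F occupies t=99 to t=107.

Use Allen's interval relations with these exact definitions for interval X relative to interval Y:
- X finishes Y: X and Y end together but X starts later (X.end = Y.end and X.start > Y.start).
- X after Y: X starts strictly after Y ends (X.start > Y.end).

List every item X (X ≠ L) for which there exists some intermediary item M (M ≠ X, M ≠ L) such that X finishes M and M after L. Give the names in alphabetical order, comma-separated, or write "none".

Target L = [t=134, t=291].
Intermediaries M with M after L: H, V.
Via H — items with X finishes H: none.
Via V — items with X finishes V: none.
Union: none.

none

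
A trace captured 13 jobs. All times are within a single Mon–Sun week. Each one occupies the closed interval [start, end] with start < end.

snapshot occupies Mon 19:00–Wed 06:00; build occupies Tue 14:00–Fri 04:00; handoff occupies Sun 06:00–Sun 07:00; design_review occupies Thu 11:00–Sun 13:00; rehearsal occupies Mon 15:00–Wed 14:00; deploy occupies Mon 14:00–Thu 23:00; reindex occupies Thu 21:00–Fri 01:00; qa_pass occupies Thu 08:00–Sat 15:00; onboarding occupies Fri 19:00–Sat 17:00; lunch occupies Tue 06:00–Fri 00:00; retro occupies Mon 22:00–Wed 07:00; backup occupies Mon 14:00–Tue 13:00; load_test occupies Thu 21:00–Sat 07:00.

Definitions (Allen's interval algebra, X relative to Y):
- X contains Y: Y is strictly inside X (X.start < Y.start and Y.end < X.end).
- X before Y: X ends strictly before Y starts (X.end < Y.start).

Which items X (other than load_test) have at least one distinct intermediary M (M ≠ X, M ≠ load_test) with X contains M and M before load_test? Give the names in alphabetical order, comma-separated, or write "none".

deploy, rehearsal

Target load_test = [Thu 21:00, Sat 07:00].
Intermediaries M with M before load_test: backup, rehearsal, retro, snapshot.
Via backup — items with X contains backup: none.
Via rehearsal — items with X contains rehearsal: deploy.
Via retro — items with X contains retro: deploy, rehearsal.
Via snapshot — items with X contains snapshot: deploy, rehearsal.
Union: deploy, rehearsal.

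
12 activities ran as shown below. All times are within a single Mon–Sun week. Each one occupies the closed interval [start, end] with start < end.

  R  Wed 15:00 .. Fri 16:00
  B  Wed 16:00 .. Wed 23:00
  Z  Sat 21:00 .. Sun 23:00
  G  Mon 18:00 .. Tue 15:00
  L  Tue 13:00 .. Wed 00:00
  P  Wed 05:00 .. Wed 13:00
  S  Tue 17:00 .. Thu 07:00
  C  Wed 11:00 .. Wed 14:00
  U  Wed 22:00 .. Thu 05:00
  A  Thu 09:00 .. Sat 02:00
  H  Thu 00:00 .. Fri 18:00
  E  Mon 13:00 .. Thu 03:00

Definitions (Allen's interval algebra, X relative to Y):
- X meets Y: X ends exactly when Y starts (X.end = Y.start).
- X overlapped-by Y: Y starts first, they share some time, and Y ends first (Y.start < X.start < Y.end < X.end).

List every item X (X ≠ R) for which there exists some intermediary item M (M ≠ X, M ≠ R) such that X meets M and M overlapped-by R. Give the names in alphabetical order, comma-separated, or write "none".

none

Target R = [Wed 15:00, Fri 16:00].
Intermediaries M with M overlapped-by R: A, H.
Via A — items with X meets A: none.
Via H — items with X meets H: none.
Union: none.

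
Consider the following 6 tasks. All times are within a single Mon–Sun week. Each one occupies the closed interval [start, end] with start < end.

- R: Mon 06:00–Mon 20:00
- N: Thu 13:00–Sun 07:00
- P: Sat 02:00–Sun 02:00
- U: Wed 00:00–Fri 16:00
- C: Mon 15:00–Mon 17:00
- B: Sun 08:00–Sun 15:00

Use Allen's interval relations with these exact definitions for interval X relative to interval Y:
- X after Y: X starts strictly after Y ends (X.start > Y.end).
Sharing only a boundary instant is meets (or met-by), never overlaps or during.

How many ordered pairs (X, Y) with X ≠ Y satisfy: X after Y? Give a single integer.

12

Checking all 30 ordered pairs for relation 'after'; matching pairs in alphabetical order:
(B, C): B after C ✓
(B, N): B after N ✓
(B, P): B after P ✓
(B, R): B after R ✓
(B, U): B after U ✓
(N, C): N after C ✓
(N, R): N after R ✓
(P, C): P after C ✓
(P, R): P after R ✓
(P, U): P after U ✓
(U, C): U after C ✓
(U, R): U after R ✓
Count: 12.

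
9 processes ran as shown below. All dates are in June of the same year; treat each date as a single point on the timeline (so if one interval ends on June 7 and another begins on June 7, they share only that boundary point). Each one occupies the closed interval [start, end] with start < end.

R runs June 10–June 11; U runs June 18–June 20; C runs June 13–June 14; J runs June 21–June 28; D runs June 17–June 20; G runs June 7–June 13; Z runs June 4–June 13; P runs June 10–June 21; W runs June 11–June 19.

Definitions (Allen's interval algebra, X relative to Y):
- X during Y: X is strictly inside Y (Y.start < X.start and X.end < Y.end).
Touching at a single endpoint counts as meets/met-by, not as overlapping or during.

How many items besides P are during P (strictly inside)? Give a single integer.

4

Target P = [June 10, June 21].
C [June 13, June 14] → during → counts.
D [June 17, June 20] → during → counts.
G [June 7, June 13] → overlaps → no.
J [June 21, June 28] → met-by → no.
R [June 10, June 11] → starts → no.
U [June 18, June 20] → during → counts.
W [June 11, June 19] → during → counts.
Z [June 4, June 13] → overlaps → no.
Total: 4.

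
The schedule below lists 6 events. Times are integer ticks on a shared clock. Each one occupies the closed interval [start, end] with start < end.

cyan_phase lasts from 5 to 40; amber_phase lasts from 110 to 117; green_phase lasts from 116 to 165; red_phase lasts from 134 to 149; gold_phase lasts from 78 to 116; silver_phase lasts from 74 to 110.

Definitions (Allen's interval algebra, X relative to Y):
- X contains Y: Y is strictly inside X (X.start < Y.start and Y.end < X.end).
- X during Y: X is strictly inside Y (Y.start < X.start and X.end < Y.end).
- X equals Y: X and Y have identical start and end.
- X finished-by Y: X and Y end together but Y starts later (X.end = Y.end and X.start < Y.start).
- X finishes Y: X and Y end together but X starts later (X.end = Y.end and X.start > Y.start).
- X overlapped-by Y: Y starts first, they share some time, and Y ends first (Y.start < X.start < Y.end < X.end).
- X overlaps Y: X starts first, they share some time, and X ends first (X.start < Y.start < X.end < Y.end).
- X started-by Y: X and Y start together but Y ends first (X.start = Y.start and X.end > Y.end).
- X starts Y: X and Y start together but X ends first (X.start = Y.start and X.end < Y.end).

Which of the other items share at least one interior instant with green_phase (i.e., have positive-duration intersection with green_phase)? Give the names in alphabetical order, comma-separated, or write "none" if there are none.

Target green_phase = [116, 165].
amber_phase [110, 117] → overlaps → yes.
cyan_phase [5, 40] → before → no.
gold_phase [78, 116] → meets → no.
red_phase [134, 149] → during → yes.
silver_phase [74, 110] → before → no.
Result: amber_phase, red_phase.

amber_phase, red_phase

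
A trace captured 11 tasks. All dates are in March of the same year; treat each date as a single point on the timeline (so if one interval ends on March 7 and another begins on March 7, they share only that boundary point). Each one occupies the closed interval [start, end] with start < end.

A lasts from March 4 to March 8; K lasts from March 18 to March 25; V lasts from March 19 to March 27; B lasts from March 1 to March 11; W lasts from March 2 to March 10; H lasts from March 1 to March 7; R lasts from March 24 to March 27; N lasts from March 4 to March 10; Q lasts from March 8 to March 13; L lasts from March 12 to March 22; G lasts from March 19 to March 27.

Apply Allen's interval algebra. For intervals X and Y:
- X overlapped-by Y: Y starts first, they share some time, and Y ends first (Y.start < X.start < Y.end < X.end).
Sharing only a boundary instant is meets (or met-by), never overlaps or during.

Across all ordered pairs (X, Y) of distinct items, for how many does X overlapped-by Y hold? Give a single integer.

13

Checking all 110 ordered pairs for relation 'overlapped-by'; matching pairs in alphabetical order:
(A, H): A overlapped-by H ✓
(G, K): G overlapped-by K ✓
(G, L): G overlapped-by L ✓
(K, L): K overlapped-by L ✓
(L, Q): L overlapped-by Q ✓
(N, H): N overlapped-by H ✓
(Q, B): Q overlapped-by B ✓
(Q, N): Q overlapped-by N ✓
(Q, W): Q overlapped-by W ✓
(R, K): R overlapped-by K ✓
(V, K): V overlapped-by K ✓
(V, L): V overlapped-by L ✓
(W, H): W overlapped-by H ✓
Count: 13.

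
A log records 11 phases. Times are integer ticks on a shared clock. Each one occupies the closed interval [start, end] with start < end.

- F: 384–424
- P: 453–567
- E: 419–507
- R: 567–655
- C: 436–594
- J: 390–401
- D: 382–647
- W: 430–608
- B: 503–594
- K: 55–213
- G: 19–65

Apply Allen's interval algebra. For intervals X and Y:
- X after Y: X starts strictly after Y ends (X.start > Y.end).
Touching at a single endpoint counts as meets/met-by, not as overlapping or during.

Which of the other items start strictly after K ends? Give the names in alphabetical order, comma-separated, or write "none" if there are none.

B, C, D, E, F, J, P, R, W

Target K = [55, 213].
B [503, 594] → after → yes.
C [436, 594] → after → yes.
D [382, 647] → after → yes.
E [419, 507] → after → yes.
F [384, 424] → after → yes.
G [19, 65] → overlaps → no.
J [390, 401] → after → yes.
P [453, 567] → after → yes.
R [567, 655] → after → yes.
W [430, 608] → after → yes.
Result: B, C, D, E, F, J, P, R, W.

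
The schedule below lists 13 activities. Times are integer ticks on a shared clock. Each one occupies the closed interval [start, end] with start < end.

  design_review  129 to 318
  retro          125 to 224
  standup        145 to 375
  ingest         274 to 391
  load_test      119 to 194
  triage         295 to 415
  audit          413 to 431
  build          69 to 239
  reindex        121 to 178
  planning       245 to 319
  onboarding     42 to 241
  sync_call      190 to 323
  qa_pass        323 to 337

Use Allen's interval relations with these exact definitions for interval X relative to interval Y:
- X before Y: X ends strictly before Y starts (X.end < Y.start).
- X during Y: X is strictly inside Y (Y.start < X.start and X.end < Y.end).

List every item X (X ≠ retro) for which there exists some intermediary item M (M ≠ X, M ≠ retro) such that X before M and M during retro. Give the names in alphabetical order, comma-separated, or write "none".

Target retro = [125, 224].
Intermediaries M with M during retro: none.
Union: none.

none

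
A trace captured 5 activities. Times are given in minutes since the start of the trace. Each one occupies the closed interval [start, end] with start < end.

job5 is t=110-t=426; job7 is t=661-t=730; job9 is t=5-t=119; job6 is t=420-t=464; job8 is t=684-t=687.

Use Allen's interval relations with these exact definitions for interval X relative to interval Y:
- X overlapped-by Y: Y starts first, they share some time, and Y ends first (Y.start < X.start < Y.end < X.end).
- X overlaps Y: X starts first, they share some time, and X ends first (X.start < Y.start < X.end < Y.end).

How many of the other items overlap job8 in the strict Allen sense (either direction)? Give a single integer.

0

Target job8 = [t=684, t=687].
job5 [t=110, t=426] → before → no.
job6 [t=420, t=464] → before → no.
job7 [t=661, t=730] → contains → no.
job9 [t=5, t=119] → before → no.
Total: 0.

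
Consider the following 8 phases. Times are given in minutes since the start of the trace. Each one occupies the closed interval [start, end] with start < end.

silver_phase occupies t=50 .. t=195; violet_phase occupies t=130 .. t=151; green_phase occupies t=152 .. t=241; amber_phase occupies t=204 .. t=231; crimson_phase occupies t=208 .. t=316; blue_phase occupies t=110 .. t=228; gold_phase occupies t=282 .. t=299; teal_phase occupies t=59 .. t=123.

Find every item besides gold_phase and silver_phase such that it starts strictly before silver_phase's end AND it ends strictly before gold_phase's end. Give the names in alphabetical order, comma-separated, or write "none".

blue_phase, green_phase, teal_phase, violet_phase

Conditions: its start is strictly before silver_phase's end (X.start < t=195) AND its end is strictly before gold_phase's end (X.end < t=299).
amber_phase: start t=204 < t=195? ✗; end t=231 < t=299? ✓ → no.
blue_phase: start t=110 < t=195? ✓; end t=228 < t=299? ✓ → yes.
crimson_phase: start t=208 < t=195? ✗; end t=316 < t=299? ✗ → no.
green_phase: start t=152 < t=195? ✓; end t=241 < t=299? ✓ → yes.
teal_phase: start t=59 < t=195? ✓; end t=123 < t=299? ✓ → yes.
violet_phase: start t=130 < t=195? ✓; end t=151 < t=299? ✓ → yes.
Result: blue_phase, green_phase, teal_phase, violet_phase.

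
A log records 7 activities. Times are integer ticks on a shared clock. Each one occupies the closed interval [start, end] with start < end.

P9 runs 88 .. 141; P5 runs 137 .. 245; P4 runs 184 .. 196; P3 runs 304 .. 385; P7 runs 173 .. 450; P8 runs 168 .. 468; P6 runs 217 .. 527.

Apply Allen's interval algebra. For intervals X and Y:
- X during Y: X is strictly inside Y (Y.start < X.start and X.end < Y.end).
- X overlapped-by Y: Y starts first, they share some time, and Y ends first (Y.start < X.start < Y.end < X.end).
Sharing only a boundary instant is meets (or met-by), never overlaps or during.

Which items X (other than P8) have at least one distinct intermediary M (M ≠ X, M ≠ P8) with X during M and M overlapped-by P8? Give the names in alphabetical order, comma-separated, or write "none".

Target P8 = [168, 468].
Intermediaries M with M overlapped-by P8: P6.
Via P6 — items with X during P6: P3.
Union: P3.

P3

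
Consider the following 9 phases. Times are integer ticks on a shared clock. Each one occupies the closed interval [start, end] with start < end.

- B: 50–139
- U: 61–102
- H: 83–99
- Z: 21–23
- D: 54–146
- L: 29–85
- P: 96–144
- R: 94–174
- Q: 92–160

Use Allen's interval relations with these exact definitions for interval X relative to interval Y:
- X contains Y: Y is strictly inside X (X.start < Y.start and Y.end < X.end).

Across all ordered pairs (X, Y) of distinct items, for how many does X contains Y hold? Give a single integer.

8

Checking all 72 ordered pairs for relation 'contains'; matching pairs in alphabetical order:
(B, H): B contains H ✓
(B, U): B contains U ✓
(D, H): D contains H ✓
(D, P): D contains P ✓
(D, U): D contains U ✓
(Q, P): Q contains P ✓
(R, P): R contains P ✓
(U, H): U contains H ✓
Count: 8.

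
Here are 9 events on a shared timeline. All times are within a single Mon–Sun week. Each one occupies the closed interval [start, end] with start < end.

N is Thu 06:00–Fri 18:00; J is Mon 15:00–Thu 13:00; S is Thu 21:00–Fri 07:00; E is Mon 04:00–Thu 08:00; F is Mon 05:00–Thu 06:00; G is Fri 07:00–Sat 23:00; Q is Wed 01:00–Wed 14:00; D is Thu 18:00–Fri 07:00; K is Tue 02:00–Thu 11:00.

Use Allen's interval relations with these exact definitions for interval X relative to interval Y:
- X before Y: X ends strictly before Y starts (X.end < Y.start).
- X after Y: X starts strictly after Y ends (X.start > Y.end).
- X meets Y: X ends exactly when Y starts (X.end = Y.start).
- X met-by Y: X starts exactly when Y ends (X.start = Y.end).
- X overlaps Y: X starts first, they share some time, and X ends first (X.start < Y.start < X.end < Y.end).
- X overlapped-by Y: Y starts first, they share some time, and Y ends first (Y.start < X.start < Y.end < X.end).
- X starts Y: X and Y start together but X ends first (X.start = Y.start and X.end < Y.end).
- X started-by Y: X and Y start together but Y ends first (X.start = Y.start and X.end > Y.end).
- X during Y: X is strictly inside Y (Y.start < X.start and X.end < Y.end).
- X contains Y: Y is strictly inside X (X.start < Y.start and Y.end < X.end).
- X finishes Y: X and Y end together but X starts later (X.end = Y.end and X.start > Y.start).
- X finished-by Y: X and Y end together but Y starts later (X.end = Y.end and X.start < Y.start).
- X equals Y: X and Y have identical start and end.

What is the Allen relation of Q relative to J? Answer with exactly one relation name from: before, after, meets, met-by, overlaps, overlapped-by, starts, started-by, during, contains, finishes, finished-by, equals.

during

Q = [Wed 01:00, Wed 14:00]; J = [Mon 15:00, Thu 13:00].
Compare endpoints: Q.start > J.start, Q.start < J.end, Q.end > J.start, Q.end < J.end.
That pattern is 'during'.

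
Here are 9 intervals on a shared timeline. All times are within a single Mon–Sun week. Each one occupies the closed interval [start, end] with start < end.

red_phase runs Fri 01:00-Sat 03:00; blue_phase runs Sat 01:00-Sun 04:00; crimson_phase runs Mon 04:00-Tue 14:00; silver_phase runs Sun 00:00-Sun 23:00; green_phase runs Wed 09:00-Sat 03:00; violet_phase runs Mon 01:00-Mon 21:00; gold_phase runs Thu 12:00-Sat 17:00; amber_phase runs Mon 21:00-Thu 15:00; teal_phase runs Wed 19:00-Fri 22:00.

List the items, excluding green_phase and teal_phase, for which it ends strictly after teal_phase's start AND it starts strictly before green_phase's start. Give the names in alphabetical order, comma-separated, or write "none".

amber_phase

Conditions: its end is strictly after teal_phase's start (X.end > Wed 19:00) AND its start is strictly before green_phase's start (X.start < Wed 09:00).
amber_phase: end Thu 15:00 > Wed 19:00? ✓; start Mon 21:00 < Wed 09:00? ✓ → yes.
blue_phase: end Sun 04:00 > Wed 19:00? ✓; start Sat 01:00 < Wed 09:00? ✗ → no.
crimson_phase: end Tue 14:00 > Wed 19:00? ✗; start Mon 04:00 < Wed 09:00? ✓ → no.
gold_phase: end Sat 17:00 > Wed 19:00? ✓; start Thu 12:00 < Wed 09:00? ✗ → no.
red_phase: end Sat 03:00 > Wed 19:00? ✓; start Fri 01:00 < Wed 09:00? ✗ → no.
silver_phase: end Sun 23:00 > Wed 19:00? ✓; start Sun 00:00 < Wed 09:00? ✗ → no.
violet_phase: end Mon 21:00 > Wed 19:00? ✗; start Mon 01:00 < Wed 09:00? ✓ → no.
Result: amber_phase.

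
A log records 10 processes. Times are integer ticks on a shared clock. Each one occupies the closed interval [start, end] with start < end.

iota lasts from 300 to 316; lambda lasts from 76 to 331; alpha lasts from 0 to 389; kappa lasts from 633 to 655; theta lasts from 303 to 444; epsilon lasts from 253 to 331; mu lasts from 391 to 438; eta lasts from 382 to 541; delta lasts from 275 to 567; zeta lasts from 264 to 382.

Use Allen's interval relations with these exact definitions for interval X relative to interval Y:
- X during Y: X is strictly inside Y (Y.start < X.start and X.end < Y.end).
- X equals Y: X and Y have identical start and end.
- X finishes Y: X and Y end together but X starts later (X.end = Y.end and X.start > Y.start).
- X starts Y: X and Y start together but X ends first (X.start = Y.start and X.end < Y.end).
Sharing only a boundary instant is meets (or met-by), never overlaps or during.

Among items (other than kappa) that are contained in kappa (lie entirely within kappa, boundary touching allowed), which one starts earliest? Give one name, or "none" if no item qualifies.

Target kappa = [633, 655].
alpha [0, 389] → before → excluded.
delta [275, 567] → before → excluded.
epsilon [253, 331] → before → excluded.
eta [382, 541] → before → excluded.
iota [300, 316] → before → excluded.
lambda [76, 331] → before → excluded.
mu [391, 438] → before → excluded.
theta [303, 444] → before → excluded.
zeta [264, 382] → before → excluded.
No candidates → none.

none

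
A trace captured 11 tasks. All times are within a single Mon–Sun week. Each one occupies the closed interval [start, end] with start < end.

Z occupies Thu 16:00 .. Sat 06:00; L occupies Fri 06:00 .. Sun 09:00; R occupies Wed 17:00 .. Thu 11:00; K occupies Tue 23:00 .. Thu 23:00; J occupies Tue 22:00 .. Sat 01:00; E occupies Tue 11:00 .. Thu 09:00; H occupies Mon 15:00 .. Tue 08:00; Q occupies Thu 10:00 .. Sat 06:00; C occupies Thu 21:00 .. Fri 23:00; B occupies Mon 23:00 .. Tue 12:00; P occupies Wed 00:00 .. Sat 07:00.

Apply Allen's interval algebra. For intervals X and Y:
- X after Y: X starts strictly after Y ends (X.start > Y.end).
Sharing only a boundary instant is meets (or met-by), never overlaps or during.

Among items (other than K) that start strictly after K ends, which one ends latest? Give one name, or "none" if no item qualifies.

L

Target K = [Tue 23:00, Thu 23:00].
B [Mon 23:00, Tue 12:00] → before → excluded.
C [Thu 21:00, Fri 23:00] → overlapped-by → excluded.
E [Tue 11:00, Thu 09:00] → overlaps → excluded.
H [Mon 15:00, Tue 08:00] → before → excluded.
J [Tue 22:00, Sat 01:00] → contains → excluded.
L [Fri 06:00, Sun 09:00] → after → candidate.
P [Wed 00:00, Sat 07:00] → overlapped-by → excluded.
Q [Thu 10:00, Sat 06:00] → overlapped-by → excluded.
R [Wed 17:00, Thu 11:00] → during → excluded.
Z [Thu 16:00, Sat 06:00] → overlapped-by → excluded.
Among candidates, latest end is Sun 09:00 → L.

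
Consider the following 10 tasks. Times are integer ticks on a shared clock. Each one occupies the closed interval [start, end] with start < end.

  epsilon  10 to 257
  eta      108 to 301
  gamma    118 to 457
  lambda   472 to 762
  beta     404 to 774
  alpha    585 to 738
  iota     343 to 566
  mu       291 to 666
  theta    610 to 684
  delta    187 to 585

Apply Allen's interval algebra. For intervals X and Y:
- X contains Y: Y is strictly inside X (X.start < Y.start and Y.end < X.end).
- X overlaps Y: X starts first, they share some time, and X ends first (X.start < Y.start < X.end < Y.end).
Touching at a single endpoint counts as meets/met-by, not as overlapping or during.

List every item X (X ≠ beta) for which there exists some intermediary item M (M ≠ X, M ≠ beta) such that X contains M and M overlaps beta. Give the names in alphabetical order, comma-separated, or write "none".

Target beta = [404, 774].
Intermediaries M with M overlaps beta: delta, gamma, iota, mu.
Via delta — items with X contains delta: none.
Via gamma — items with X contains gamma: none.
Via iota — items with X contains iota: delta, mu.
Via mu — items with X contains mu: none.
Union: delta, mu.

delta, mu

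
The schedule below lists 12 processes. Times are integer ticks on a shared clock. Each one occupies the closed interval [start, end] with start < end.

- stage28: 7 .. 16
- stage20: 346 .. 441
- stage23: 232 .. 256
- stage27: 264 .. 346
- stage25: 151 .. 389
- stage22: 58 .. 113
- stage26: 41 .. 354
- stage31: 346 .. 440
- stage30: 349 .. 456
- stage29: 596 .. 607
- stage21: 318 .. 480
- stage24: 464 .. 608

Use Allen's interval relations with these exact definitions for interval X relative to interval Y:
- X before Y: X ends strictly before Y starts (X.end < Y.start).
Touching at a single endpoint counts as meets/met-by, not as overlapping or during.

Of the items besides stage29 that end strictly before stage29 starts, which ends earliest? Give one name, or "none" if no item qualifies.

stage28

Target stage29 = [596, 607].
stage20 [346, 441] → before → candidate.
stage21 [318, 480] → before → candidate.
stage22 [58, 113] → before → candidate.
stage23 [232, 256] → before → candidate.
stage24 [464, 608] → contains → excluded.
stage25 [151, 389] → before → candidate.
stage26 [41, 354] → before → candidate.
stage27 [264, 346] → before → candidate.
stage28 [7, 16] → before → candidate.
stage30 [349, 456] → before → candidate.
stage31 [346, 440] → before → candidate.
Among candidates, earliest end is 16 → stage28.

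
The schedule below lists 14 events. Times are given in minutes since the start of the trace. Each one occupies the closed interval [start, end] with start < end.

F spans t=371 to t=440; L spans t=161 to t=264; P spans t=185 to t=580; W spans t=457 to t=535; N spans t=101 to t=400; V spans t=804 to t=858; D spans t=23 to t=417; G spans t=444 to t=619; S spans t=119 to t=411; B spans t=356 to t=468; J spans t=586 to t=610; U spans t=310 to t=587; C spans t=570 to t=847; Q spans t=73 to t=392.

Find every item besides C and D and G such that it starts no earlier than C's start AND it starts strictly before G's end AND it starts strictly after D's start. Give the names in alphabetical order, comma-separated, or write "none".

Conditions: its start is no earlier than C's start (X.start >= t=570) AND its start is strictly before G's end (X.start < t=619) AND its start is strictly after D's start (X.start > t=23).
B: start t=356 >= t=570? ✗; start t=356 < t=619? ✓; start t=356 > t=23? ✓ → no.
F: start t=371 >= t=570? ✗; start t=371 < t=619? ✓; start t=371 > t=23? ✓ → no.
J: start t=586 >= t=570? ✓; start t=586 < t=619? ✓; start t=586 > t=23? ✓ → yes.
L: start t=161 >= t=570? ✗; start t=161 < t=619? ✓; start t=161 > t=23? ✓ → no.
N: start t=101 >= t=570? ✗; start t=101 < t=619? ✓; start t=101 > t=23? ✓ → no.
P: start t=185 >= t=570? ✗; start t=185 < t=619? ✓; start t=185 > t=23? ✓ → no.
Q: start t=73 >= t=570? ✗; start t=73 < t=619? ✓; start t=73 > t=23? ✓ → no.
S: start t=119 >= t=570? ✗; start t=119 < t=619? ✓; start t=119 > t=23? ✓ → no.
U: start t=310 >= t=570? ✗; start t=310 < t=619? ✓; start t=310 > t=23? ✓ → no.
V: start t=804 >= t=570? ✓; start t=804 < t=619? ✗; start t=804 > t=23? ✓ → no.
W: start t=457 >= t=570? ✗; start t=457 < t=619? ✓; start t=457 > t=23? ✓ → no.
Result: J.

J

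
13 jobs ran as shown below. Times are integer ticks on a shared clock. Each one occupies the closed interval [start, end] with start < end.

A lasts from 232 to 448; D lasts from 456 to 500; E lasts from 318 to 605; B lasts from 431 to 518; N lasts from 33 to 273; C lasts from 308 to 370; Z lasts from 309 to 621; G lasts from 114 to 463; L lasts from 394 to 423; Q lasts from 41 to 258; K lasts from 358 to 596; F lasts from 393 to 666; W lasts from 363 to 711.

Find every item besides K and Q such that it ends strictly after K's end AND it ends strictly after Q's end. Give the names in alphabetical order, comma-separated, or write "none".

Conditions: its end is strictly after K's end (X.end > 596) AND its end is strictly after Q's end (X.end > 258).
A: end 448 > 596? ✗; end 448 > 258? ✓ → no.
B: end 518 > 596? ✗; end 518 > 258? ✓ → no.
C: end 370 > 596? ✗; end 370 > 258? ✓ → no.
D: end 500 > 596? ✗; end 500 > 258? ✓ → no.
E: end 605 > 596? ✓; end 605 > 258? ✓ → yes.
F: end 666 > 596? ✓; end 666 > 258? ✓ → yes.
G: end 463 > 596? ✗; end 463 > 258? ✓ → no.
L: end 423 > 596? ✗; end 423 > 258? ✓ → no.
N: end 273 > 596? ✗; end 273 > 258? ✓ → no.
W: end 711 > 596? ✓; end 711 > 258? ✓ → yes.
Z: end 621 > 596? ✓; end 621 > 258? ✓ → yes.
Result: E, F, W, Z.

E, F, W, Z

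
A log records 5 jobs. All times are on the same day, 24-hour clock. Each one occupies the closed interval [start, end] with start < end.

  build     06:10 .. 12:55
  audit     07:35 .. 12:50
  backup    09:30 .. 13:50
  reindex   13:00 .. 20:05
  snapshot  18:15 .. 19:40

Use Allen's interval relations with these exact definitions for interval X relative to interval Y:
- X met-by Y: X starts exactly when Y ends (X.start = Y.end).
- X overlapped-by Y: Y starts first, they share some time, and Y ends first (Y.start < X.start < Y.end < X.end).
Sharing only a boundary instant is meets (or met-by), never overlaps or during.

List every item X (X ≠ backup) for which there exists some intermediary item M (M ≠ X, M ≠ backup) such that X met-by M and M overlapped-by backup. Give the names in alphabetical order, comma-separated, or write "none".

Target backup = [09:30, 13:50].
Intermediaries M with M overlapped-by backup: reindex.
Via reindex — items with X met-by reindex: none.
Union: none.

none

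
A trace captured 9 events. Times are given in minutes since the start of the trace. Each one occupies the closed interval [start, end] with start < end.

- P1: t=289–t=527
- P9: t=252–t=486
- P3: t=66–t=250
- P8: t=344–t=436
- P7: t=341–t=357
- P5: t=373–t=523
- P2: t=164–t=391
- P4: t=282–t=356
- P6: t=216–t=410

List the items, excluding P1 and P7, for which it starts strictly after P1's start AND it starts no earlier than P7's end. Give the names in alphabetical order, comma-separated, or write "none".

P5

Conditions: its start is strictly after P1's start (X.start > t=289) AND its start is no earlier than P7's end (X.start >= t=357).
P2: start t=164 > t=289? ✗; start t=164 >= t=357? ✗ → no.
P3: start t=66 > t=289? ✗; start t=66 >= t=357? ✗ → no.
P4: start t=282 > t=289? ✗; start t=282 >= t=357? ✗ → no.
P5: start t=373 > t=289? ✓; start t=373 >= t=357? ✓ → yes.
P6: start t=216 > t=289? ✗; start t=216 >= t=357? ✗ → no.
P8: start t=344 > t=289? ✓; start t=344 >= t=357? ✗ → no.
P9: start t=252 > t=289? ✗; start t=252 >= t=357? ✗ → no.
Result: P5.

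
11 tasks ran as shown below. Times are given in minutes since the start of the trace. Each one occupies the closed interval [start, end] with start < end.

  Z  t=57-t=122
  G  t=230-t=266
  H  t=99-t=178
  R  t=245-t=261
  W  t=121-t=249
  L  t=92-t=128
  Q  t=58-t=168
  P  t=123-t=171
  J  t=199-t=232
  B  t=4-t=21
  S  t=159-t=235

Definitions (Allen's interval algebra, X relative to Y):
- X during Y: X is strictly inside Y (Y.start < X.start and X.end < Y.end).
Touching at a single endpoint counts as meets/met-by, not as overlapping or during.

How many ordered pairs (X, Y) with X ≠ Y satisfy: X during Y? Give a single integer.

7

Checking all 110 ordered pairs for relation 'during'; matching pairs in alphabetical order:
(J, S): J during S ✓
(J, W): J during W ✓
(L, Q): L during Q ✓
(P, H): P during H ✓
(P, W): P during W ✓
(R, G): R during G ✓
(S, W): S during W ✓
Count: 7.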